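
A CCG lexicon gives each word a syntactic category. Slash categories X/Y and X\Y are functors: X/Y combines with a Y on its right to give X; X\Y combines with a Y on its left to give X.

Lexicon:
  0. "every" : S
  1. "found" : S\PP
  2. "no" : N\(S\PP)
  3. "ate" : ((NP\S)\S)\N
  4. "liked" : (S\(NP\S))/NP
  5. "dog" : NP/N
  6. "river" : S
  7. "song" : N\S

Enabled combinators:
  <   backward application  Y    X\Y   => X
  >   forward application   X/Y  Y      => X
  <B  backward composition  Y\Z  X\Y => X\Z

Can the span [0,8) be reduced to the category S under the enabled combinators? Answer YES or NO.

[0,8] S   <
  [0,4] NP\S   <
    [0,1] "every" : S
    [1,4] (NP\S)\S   <
      [1,3] N   <
        [1,2] "found" : S\PP
        [2,3] "no" : N\(S\PP)
      [3,4] "ate" : ((NP\S)\S)\N
  [4,8] S\(NP\S)   >
    [4,5] "liked" : (S\(NP\S))/NP
    [5,8] NP   >
      [5,6] "dog" : NP/N
      [6,8] N   <
        [6,7] "river" : S
        [7,8] "song" : N\S

YES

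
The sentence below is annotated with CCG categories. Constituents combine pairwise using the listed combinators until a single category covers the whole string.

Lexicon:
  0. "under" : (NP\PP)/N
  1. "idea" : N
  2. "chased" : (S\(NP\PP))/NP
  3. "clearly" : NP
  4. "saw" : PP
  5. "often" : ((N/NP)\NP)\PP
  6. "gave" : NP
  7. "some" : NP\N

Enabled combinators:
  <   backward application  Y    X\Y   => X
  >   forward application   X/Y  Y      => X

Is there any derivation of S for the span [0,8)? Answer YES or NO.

[0,8] S   <
  [0,2] NP\PP   >
    [0,1] "under" : (NP\PP)/N
    [1,2] "idea" : N
  [2,8] S\(NP\PP)   >
    [2,3] "chased" : (S\(NP\PP))/NP
    [3,8] NP   <
      [3,7] N   >
        [3,6] N/NP   <
          [3,4] "clearly" : NP
          [4,6] (N/NP)\NP   <
            [4,5] "saw" : PP
            [5,6] "often" : ((N/NP)\NP)\PP
        [6,7] "gave" : NP
      [7,8] "some" : NP\N

YES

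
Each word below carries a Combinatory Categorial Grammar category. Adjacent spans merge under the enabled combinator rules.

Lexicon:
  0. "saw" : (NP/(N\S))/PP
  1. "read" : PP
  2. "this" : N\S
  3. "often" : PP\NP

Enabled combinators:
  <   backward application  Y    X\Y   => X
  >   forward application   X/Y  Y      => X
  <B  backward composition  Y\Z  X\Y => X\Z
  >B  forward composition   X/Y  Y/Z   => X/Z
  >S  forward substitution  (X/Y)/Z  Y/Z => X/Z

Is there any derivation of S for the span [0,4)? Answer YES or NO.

(NP/(N\S))/PP PP N\S PP\NP
CKY chart[0,4] = {PP}; S ∉ chart

NO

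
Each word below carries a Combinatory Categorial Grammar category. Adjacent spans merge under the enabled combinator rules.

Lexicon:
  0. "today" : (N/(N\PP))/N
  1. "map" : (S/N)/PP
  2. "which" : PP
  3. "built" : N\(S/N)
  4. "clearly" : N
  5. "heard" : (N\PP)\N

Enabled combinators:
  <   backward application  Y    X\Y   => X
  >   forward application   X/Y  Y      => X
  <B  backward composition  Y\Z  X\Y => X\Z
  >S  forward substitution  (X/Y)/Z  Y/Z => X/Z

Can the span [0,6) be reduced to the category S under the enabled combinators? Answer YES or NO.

(N/(N\PP))/N (S/N)/PP PP N\(S/N) N (N\PP)\N
CKY chart[0,6] = {N}; S ∉ chart

NO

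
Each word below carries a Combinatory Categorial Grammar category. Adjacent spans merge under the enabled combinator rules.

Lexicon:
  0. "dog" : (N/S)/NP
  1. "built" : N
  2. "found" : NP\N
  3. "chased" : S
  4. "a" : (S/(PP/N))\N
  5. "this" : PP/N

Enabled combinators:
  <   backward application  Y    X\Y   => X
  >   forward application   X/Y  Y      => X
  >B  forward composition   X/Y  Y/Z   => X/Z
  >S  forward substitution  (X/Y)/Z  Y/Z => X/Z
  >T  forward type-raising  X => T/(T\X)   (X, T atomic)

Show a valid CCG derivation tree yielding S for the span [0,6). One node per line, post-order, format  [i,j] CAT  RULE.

[0,1] (N/S)/NP  lex  "dog"
[1,2] N  lex  "built"
[1,2] NP/(NP\N)  >T
[2,3] NP\N  lex  "found"
[1,3] NP  >  k=2
[0,3] N/S  >  k=1
[3,4] S  lex  "chased"
[0,4] N  >  k=3
[4,5] (S/(PP/N))\N  lex  "a"
[0,5] S/(PP/N)  <  k=4
[5,6] PP/N  lex  "this"
[0,6] S  >  k=5

[0,6] S   >
  [0,5] S/(PP/N)   <
    [0,4] N   >
      [0,3] N/S   >
        [0,1] "dog" : (N/S)/NP
        [1,3] NP   >
          [1,2] NP/(NP\N)   >T
            [1,2] "built" : N
          [2,3] "found" : NP\N
      [3,4] "chased" : S
    [4,5] "a" : (S/(PP/N))\N
  [5,6] "this" : PP/N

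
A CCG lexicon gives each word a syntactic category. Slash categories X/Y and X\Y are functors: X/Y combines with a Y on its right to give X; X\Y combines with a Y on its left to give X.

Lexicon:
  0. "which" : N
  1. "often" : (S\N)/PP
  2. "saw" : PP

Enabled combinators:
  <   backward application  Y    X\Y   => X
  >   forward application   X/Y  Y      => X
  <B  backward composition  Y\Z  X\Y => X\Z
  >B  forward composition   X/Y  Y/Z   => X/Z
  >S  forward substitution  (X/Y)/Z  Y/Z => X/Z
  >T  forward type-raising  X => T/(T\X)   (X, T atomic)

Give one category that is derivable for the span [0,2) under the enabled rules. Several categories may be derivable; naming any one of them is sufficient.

[0,3] S   >
  [0,2] S/PP   >B
    [0,1] S/(S\N)   >T
      [0,1] "which" : N
    [1,2] "often" : (S\N)/PP
  [2,3] "saw" : PP

S/PP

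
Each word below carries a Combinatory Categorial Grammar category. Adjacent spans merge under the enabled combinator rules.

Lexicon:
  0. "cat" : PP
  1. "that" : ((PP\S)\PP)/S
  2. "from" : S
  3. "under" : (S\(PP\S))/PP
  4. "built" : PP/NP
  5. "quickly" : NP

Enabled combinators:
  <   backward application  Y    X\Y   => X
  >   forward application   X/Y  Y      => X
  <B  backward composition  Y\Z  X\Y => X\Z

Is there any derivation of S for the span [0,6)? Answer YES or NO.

YES

[0,6] S   <
  [0,1] "cat" : PP
  [1,6] S\PP   <B
    [1,3] (PP\S)\PP   >
      [1,2] "that" : ((PP\S)\PP)/S
      [2,3] "from" : S
    [3,6] S\(PP\S)   >
      [3,4] "under" : (S\(PP\S))/PP
      [4,6] PP   >
        [4,5] "built" : PP/NP
        [5,6] "quickly" : NP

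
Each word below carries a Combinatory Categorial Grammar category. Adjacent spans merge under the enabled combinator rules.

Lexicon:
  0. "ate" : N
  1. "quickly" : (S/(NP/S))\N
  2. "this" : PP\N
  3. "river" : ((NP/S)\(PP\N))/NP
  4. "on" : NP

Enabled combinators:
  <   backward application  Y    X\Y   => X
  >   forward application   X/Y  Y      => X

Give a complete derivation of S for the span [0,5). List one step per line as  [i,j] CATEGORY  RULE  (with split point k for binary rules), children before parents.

[0,5] S   >
  [0,2] S/(NP/S)   <
    [0,1] "ate" : N
    [1,2] "quickly" : (S/(NP/S))\N
  [2,5] NP/S   <
    [2,3] "this" : PP\N
    [3,5] (NP/S)\(PP\N)   >
      [3,4] "river" : ((NP/S)\(PP\N))/NP
      [4,5] "on" : NP

[0,1] N  lex  "ate"
[1,2] (S/(NP/S))\N  lex  "quickly"
[0,2] S/(NP/S)  <  k=1
[2,3] PP\N  lex  "this"
[3,4] ((NP/S)\(PP\N))/NP  lex  "river"
[4,5] NP  lex  "on"
[3,5] (NP/S)\(PP\N)  >  k=4
[2,5] NP/S  <  k=3
[0,5] S  >  k=2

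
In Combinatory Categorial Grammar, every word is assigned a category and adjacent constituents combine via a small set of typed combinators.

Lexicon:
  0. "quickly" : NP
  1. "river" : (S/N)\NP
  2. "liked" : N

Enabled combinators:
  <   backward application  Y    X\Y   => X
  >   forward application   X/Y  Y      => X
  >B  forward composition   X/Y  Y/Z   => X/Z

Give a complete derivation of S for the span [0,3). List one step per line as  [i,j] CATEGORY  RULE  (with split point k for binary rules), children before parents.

[0,1] NP  lex  "quickly"
[1,2] (S/N)\NP  lex  "river"
[0,2] S/N  <  k=1
[2,3] N  lex  "liked"
[0,3] S  >  k=2

[0,3] S   >
  [0,2] S/N   <
    [0,1] "quickly" : NP
    [1,2] "river" : (S/N)\NP
  [2,3] "liked" : N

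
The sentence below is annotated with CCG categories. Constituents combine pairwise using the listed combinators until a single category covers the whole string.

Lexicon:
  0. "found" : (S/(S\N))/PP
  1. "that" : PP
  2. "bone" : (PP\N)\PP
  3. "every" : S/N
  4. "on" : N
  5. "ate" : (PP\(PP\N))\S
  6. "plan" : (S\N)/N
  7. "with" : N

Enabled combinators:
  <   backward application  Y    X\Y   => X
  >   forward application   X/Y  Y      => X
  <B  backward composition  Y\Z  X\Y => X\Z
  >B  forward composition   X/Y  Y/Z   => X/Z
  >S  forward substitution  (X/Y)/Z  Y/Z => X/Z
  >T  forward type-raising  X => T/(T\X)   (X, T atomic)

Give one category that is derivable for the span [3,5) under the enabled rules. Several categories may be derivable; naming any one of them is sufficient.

S

[0,8] S   >
  [0,6] S/(S\N)   >
    [0,1] "found" : (S/(S\N))/PP
    [1,6] PP   <
      [1,3] PP\N   <
        [1,2] "that" : PP
        [2,3] "bone" : (PP\N)\PP
      [3,6] PP\(PP\N)   <
        [3,5] S   >
          [3,4] "every" : S/N
          [4,5] "on" : N
        [5,6] "ate" : (PP\(PP\N))\S
  [6,8] S\N   >
    [6,7] "plan" : (S\N)/N
    [7,8] "with" : N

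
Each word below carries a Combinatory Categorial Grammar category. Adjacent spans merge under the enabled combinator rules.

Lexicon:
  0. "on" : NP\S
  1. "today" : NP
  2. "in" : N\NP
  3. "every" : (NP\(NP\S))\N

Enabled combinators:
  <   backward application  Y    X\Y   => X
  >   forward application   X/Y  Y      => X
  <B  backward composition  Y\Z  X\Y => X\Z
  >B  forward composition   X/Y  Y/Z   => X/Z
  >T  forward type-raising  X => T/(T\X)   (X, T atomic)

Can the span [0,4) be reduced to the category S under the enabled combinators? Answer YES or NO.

NO

NP\S NP N\NP (NP\(NP\S))\N
CKY chart[0,4] = {N/(N\NP), NP, NP/(NP\NP), PP/(PP\NP), S/(S\NP)}; S ∉ chart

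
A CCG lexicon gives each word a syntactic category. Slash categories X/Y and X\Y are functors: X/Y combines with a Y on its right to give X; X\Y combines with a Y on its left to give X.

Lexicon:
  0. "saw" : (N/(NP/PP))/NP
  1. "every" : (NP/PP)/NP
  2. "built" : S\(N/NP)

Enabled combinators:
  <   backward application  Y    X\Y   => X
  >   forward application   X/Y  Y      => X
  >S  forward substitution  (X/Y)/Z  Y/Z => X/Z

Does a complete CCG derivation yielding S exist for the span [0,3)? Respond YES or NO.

YES

[0,3] S   <
  [0,2] N/NP   >S
    [0,1] "saw" : (N/(NP/PP))/NP
    [1,2] "every" : (NP/PP)/NP
  [2,3] "built" : S\(N/NP)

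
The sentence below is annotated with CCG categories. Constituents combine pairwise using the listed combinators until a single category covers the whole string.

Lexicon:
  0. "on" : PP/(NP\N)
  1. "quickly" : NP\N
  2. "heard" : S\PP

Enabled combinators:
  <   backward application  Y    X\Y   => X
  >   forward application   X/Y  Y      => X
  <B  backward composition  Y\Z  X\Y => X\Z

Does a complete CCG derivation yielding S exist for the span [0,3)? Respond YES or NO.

YES

[0,3] S   <
  [0,2] PP   >
    [0,1] "on" : PP/(NP\N)
    [1,2] "quickly" : NP\N
  [2,3] "heard" : S\PP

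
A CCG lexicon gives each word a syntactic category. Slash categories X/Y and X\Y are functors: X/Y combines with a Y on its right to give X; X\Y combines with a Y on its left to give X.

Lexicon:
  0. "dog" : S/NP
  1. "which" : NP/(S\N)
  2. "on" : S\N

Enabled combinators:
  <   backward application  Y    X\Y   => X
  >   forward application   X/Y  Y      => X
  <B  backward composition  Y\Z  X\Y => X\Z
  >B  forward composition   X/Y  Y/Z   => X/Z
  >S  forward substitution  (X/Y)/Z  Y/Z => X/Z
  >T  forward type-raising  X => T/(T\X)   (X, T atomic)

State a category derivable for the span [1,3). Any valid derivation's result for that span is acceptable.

[0,3] S   >
  [0,1] "dog" : S/NP
  [1,3] NP   >
    [1,2] "which" : NP/(S\N)
    [2,3] "on" : S\N

NP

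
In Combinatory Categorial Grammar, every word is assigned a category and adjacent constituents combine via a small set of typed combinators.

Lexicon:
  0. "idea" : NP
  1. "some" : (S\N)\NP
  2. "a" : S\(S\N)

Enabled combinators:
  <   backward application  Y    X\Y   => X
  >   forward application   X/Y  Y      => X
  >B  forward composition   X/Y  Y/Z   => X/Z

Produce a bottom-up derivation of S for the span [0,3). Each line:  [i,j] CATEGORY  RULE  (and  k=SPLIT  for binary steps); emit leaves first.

[0,1] NP  lex  "idea"
[1,2] (S\N)\NP  lex  "some"
[0,2] S\N  <  k=1
[2,3] S\(S\N)  lex  "a"
[0,3] S  <  k=2

[0,3] S   <
  [0,2] S\N   <
    [0,1] "idea" : NP
    [1,2] "some" : (S\N)\NP
  [2,3] "a" : S\(S\N)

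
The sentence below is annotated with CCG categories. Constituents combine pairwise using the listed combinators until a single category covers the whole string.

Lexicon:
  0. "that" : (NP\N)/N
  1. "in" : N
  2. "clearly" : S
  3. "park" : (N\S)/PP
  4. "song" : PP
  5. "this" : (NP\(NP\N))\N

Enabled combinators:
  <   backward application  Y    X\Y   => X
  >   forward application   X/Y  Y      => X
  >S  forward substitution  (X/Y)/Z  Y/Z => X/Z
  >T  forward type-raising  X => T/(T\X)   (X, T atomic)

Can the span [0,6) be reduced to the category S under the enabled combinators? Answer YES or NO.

NO

(NP\N)/N N S (N\S)/PP PP (NP\(NP\N))\N
CKY chart[0,6] = {N/(N\NP), NP, NP/(NP\NP), PP/(PP\NP), S/(S\NP)}; S ∉ chart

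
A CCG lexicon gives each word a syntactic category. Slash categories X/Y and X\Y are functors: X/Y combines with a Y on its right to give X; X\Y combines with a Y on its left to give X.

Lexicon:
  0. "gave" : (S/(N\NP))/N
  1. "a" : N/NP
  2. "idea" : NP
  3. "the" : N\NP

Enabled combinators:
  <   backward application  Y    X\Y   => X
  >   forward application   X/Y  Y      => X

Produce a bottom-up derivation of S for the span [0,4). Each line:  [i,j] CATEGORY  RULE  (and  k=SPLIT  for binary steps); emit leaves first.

[0,1] (S/(N\NP))/N  lex  "gave"
[1,2] N/NP  lex  "a"
[2,3] NP  lex  "idea"
[1,3] N  >  k=2
[0,3] S/(N\NP)  >  k=1
[3,4] N\NP  lex  "the"
[0,4] S  >  k=3

[0,4] S   >
  [0,3] S/(N\NP)   >
    [0,1] "gave" : (S/(N\NP))/N
    [1,3] N   >
      [1,2] "a" : N/NP
      [2,3] "idea" : NP
  [3,4] "the" : N\NP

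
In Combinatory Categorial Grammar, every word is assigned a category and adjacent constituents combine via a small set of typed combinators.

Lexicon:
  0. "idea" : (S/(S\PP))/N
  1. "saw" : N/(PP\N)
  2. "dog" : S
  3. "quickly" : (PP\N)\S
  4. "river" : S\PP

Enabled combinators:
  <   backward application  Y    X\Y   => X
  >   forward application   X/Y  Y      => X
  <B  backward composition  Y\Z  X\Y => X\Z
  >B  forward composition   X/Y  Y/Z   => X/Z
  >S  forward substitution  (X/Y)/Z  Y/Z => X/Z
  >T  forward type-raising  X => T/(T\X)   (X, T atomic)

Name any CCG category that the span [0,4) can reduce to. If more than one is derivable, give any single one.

S/(S\PP)

[0,5] S   >
  [0,4] S/(S\PP)   >
    [0,1] "idea" : (S/(S\PP))/N
    [1,4] N   >
      [1,2] "saw" : N/(PP\N)
      [2,4] PP\N   <
        [2,3] "dog" : S
        [3,4] "quickly" : (PP\N)\S
  [4,5] "river" : S\PP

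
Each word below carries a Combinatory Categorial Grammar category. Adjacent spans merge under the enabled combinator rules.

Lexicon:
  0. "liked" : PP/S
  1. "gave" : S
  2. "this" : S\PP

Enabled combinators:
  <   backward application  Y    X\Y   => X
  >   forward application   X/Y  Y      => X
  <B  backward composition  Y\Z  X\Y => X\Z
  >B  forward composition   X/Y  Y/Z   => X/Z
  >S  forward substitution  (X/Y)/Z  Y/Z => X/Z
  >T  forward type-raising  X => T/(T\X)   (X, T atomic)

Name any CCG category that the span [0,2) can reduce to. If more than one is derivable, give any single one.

[0,3] S   <
  [0,2] PP   >
    [0,1] "liked" : PP/S
    [1,2] "gave" : S
  [2,3] "this" : S\PP

PP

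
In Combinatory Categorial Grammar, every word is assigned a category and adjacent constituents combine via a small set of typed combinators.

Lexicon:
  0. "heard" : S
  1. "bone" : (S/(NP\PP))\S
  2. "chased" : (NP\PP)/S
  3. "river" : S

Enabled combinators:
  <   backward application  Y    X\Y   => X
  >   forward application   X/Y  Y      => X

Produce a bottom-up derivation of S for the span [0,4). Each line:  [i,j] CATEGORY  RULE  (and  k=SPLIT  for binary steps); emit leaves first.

[0,1] S  lex  "heard"
[1,2] (S/(NP\PP))\S  lex  "bone"
[0,2] S/(NP\PP)  <  k=1
[2,3] (NP\PP)/S  lex  "chased"
[3,4] S  lex  "river"
[2,4] NP\PP  >  k=3
[0,4] S  >  k=2

[0,4] S   >
  [0,2] S/(NP\PP)   <
    [0,1] "heard" : S
    [1,2] "bone" : (S/(NP\PP))\S
  [2,4] NP\PP   >
    [2,3] "chased" : (NP\PP)/S
    [3,4] "river" : S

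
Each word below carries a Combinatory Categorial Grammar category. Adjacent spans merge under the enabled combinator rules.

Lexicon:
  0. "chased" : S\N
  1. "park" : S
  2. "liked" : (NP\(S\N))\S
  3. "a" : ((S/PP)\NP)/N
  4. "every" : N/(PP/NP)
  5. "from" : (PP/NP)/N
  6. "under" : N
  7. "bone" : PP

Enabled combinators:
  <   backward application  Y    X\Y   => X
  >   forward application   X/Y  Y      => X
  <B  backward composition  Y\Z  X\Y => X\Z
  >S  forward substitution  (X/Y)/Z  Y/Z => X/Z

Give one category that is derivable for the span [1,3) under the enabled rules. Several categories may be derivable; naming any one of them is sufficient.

NP\(S\N)

[0,8] S   >
  [0,7] S/PP   <
    [0,3] NP   <
      [0,1] "chased" : S\N
      [1,3] NP\(S\N)   <
        [1,2] "park" : S
        [2,3] "liked" : (NP\(S\N))\S
    [3,7] (S/PP)\NP   >
      [3,4] "a" : ((S/PP)\NP)/N
      [4,7] N   >
        [4,5] "every" : N/(PP/NP)
        [5,7] PP/NP   >
          [5,6] "from" : (PP/NP)/N
          [6,7] "under" : N
  [7,8] "bone" : PP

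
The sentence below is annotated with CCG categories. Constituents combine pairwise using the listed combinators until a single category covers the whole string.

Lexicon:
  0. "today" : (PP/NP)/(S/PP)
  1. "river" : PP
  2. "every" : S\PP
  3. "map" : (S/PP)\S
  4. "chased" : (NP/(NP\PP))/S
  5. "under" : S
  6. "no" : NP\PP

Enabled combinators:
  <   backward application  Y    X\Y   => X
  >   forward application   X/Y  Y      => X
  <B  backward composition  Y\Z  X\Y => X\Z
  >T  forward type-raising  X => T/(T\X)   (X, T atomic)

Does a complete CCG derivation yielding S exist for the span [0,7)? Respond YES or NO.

(PP/NP)/(S/PP) PP S\PP (S/PP)\S (NP/(NP\PP))/S S NP\PP
CKY chart[0,7] = {N/(N\PP), NP/(NP\PP), PP, PP/(PP\PP), S/(S\PP)}; S ∉ chart

NO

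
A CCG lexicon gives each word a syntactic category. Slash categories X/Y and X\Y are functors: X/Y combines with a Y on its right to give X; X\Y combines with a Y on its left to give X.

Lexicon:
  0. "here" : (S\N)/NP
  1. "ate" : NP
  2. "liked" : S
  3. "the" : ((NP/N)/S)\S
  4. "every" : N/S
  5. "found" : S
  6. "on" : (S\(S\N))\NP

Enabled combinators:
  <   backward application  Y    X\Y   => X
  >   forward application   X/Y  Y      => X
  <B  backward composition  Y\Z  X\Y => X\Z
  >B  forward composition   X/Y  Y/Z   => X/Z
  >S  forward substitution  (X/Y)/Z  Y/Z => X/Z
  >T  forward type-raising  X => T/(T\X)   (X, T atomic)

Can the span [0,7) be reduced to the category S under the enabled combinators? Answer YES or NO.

YES

[0,7] S   <
  [0,2] S\N   >
    [0,1] "here" : (S\N)/NP
    [1,2] "ate" : NP
  [2,7] S\(S\N)   <
    [2,6] NP   >
      [2,5] NP/S   >S
        [2,4] (NP/N)/S   <
          [2,3] "liked" : S
          [3,4] "the" : ((NP/N)/S)\S
        [4,5] "every" : N/S
      [5,6] "found" : S
    [6,7] "on" : (S\(S\N))\NP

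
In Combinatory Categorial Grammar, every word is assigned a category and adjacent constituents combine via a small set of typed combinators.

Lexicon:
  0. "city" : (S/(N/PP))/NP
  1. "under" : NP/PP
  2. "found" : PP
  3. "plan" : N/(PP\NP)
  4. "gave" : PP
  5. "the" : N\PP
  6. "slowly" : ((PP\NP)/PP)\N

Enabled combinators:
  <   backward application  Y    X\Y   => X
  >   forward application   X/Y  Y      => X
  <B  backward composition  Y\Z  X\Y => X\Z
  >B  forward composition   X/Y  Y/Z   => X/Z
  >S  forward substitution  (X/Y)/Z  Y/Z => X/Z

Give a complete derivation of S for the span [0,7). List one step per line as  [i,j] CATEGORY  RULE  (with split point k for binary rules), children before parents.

[0,7] S   >
  [0,3] S/(N/PP)   >
    [0,1] "city" : (S/(N/PP))/NP
    [1,3] NP   >
      [1,2] "under" : NP/PP
      [2,3] "found" : PP
  [3,7] N/PP   >B
    [3,4] "plan" : N/(PP\NP)
    [4,7] (PP\NP)/PP   <
      [4,6] N   <
        [4,5] "gave" : PP
        [5,6] "the" : N\PP
      [6,7] "slowly" : ((PP\NP)/PP)\N

[0,1] (S/(N/PP))/NP  lex  "city"
[1,2] NP/PP  lex  "under"
[2,3] PP  lex  "found"
[1,3] NP  >  k=2
[0,3] S/(N/PP)  >  k=1
[3,4] N/(PP\NP)  lex  "plan"
[4,5] PP  lex  "gave"
[5,6] N\PP  lex  "the"
[4,6] N  <  k=5
[6,7] ((PP\NP)/PP)\N  lex  "slowly"
[4,7] (PP\NP)/PP  <  k=6
[3,7] N/PP  >B  k=4
[0,7] S  >  k=3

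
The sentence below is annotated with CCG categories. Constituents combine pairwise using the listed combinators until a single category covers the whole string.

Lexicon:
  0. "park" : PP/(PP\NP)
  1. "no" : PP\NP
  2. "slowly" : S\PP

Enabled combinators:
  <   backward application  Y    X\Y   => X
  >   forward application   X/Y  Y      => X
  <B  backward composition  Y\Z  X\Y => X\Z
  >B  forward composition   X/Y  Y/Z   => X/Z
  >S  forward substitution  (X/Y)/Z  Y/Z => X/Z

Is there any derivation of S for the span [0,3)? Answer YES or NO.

[0,3] S   <
  [0,2] PP   >
    [0,1] "park" : PP/(PP\NP)
    [1,2] "no" : PP\NP
  [2,3] "slowly" : S\PP

YES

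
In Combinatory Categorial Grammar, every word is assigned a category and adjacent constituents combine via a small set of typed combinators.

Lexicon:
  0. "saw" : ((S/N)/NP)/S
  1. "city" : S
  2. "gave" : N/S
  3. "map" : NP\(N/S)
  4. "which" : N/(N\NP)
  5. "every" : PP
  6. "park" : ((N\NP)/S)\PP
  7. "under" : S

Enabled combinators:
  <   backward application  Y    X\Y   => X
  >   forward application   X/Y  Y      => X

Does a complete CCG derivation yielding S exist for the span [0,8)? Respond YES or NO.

[0,8] S   >
  [0,4] S/N   >
    [0,2] (S/N)/NP   >
      [0,1] "saw" : ((S/N)/NP)/S
      [1,2] "city" : S
    [2,4] NP   <
      [2,3] "gave" : N/S
      [3,4] "map" : NP\(N/S)
  [4,8] N   >
    [4,5] "which" : N/(N\NP)
    [5,8] N\NP   >
      [5,7] (N\NP)/S   <
        [5,6] "every" : PP
        [6,7] "park" : ((N\NP)/S)\PP
      [7,8] "under" : S

YES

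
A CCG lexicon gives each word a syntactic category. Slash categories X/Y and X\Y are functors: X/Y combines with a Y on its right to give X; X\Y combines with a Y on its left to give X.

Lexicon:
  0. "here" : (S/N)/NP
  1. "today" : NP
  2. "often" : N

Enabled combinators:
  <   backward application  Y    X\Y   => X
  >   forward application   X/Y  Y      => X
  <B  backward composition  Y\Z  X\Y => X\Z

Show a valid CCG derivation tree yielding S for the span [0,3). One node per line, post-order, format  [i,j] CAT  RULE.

[0,1] (S/N)/NP  lex  "here"
[1,2] NP  lex  "today"
[0,2] S/N  >  k=1
[2,3] N  lex  "often"
[0,3] S  >  k=2

[0,3] S   >
  [0,2] S/N   >
    [0,1] "here" : (S/N)/NP
    [1,2] "today" : NP
  [2,3] "often" : N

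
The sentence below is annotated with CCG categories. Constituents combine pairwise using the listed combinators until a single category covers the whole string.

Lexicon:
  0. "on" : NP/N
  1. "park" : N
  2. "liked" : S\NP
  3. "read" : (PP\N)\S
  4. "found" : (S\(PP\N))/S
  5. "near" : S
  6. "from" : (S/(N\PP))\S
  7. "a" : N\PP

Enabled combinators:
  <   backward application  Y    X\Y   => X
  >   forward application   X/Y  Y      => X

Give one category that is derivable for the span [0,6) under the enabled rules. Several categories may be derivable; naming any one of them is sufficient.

[0,8] S   >
  [0,7] S/(N\PP)   <
    [0,6] S   <
      [0,4] PP\N   <
        [0,3] S   <
          [0,2] NP   >
            [0,1] "on" : NP/N
            [1,2] "park" : N
          [2,3] "liked" : S\NP
        [3,4] "read" : (PP\N)\S
      [4,6] S\(PP\N)   >
        [4,5] "found" : (S\(PP\N))/S
        [5,6] "near" : S
    [6,7] "from" : (S/(N\PP))\S
  [7,8] "a" : N\PP

S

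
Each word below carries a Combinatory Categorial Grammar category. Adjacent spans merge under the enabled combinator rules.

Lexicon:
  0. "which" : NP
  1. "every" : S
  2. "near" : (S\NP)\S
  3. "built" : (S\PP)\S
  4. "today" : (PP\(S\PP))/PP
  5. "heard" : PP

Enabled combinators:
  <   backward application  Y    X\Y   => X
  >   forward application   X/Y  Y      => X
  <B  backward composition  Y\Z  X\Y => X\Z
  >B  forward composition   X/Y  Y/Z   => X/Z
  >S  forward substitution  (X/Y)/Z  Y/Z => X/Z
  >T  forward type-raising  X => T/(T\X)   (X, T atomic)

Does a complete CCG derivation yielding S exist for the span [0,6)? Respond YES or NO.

NO

NP S (S\NP)\S (S\PP)\S (PP\(S\PP))/PP PP
CKY chart[0,6] = {N/(N\PP), NP/(NP\PP), PP, PP/(PP\PP), S/(S\PP)}; S ∉ chart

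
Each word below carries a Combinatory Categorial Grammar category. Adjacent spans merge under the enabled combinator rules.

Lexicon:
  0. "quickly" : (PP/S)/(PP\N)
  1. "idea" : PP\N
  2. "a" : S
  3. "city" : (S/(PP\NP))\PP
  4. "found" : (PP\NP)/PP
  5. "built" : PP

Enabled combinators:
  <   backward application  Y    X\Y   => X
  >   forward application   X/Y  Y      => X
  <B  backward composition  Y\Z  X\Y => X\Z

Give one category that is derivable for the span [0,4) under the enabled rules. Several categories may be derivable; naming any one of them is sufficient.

S/(PP\NP)

[0,6] S   >
  [0,4] S/(PP\NP)   <
    [0,3] PP   >
      [0,2] PP/S   >
        [0,1] "quickly" : (PP/S)/(PP\N)
        [1,2] "idea" : PP\N
      [2,3] "a" : S
    [3,4] "city" : (S/(PP\NP))\PP
  [4,6] PP\NP   >
    [4,5] "found" : (PP\NP)/PP
    [5,6] "built" : PP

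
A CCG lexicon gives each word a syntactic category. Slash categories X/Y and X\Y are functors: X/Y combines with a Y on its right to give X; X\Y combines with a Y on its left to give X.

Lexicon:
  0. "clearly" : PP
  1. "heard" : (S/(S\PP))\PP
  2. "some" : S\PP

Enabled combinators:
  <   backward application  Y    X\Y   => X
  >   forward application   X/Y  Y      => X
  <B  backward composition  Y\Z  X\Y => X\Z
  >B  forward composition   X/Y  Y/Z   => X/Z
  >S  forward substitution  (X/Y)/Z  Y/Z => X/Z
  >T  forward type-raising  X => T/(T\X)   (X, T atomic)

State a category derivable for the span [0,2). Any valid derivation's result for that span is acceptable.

S/(S\PP)

[0,3] S   >
  [0,2] S/(S\PP)   <
    [0,1] "clearly" : PP
    [1,2] "heard" : (S/(S\PP))\PP
  [2,3] "some" : S\PP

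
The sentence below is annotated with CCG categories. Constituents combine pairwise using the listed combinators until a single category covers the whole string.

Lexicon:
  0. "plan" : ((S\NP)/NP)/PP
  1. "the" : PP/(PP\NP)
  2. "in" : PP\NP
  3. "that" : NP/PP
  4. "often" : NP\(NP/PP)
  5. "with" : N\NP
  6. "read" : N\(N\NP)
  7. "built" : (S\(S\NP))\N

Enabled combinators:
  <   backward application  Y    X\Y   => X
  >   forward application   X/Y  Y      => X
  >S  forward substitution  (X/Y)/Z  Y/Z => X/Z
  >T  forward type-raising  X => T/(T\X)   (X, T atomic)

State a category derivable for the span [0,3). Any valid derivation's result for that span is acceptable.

(S\NP)/NP

[0,8] S   <
  [0,5] S\NP   >
    [0,3] (S\NP)/NP   >
      [0,1] "plan" : ((S\NP)/NP)/PP
      [1,3] PP   >
        [1,2] "the" : PP/(PP\NP)
        [2,3] "in" : PP\NP
    [3,5] NP   <
      [3,4] "that" : NP/PP
      [4,5] "often" : NP\(NP/PP)
  [5,8] S\(S\NP)   <
    [5,7] N   <
      [5,6] "with" : N\NP
      [6,7] "read" : N\(N\NP)
    [7,8] "built" : (S\(S\NP))\N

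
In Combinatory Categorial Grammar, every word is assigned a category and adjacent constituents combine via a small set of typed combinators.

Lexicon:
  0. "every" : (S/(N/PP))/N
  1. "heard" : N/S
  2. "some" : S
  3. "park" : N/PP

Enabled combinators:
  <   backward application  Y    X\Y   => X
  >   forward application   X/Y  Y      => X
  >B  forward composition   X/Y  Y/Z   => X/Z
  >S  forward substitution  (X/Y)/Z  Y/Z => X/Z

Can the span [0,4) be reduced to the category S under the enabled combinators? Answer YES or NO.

[0,4] S   >
  [0,3] S/(N/PP)   >
    [0,1] "every" : (S/(N/PP))/N
    [1,3] N   >
      [1,2] "heard" : N/S
      [2,3] "some" : S
  [3,4] "park" : N/PP

YES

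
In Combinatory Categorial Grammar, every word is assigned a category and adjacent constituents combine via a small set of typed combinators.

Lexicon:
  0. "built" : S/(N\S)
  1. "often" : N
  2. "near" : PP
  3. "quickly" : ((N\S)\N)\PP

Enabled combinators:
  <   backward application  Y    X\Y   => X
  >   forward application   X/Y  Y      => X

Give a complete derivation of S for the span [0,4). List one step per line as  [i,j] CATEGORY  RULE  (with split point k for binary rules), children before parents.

[0,1] S/(N\S)  lex  "built"
[1,2] N  lex  "often"
[2,3] PP  lex  "near"
[3,4] ((N\S)\N)\PP  lex  "quickly"
[2,4] (N\S)\N  <  k=3
[1,4] N\S  <  k=2
[0,4] S  >  k=1

[0,4] S   >
  [0,1] "built" : S/(N\S)
  [1,4] N\S   <
    [1,2] "often" : N
    [2,4] (N\S)\N   <
      [2,3] "near" : PP
      [3,4] "quickly" : ((N\S)\N)\PP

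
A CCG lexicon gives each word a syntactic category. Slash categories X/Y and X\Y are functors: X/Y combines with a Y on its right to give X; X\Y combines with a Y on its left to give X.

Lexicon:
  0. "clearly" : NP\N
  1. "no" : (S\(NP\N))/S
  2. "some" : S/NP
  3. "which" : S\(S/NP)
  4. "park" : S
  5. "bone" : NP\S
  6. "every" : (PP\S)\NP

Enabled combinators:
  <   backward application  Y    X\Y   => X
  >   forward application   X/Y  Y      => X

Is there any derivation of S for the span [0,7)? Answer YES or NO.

NP\N (S\(NP\N))/S S/NP S\(S/NP) S NP\S (PP\S)\NP
CKY chart[0,7] = {PP}; S ∉ chart

NO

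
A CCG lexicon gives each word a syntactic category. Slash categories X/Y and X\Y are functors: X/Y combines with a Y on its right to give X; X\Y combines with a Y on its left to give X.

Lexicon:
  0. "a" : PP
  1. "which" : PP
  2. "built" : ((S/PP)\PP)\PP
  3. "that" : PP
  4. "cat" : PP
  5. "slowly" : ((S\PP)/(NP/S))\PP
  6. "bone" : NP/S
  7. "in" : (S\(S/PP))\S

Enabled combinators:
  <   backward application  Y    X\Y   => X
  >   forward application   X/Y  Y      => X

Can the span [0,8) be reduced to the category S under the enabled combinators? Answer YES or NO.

[0,8] S   <
  [0,3] S/PP   <
    [0,1] "a" : PP
    [1,3] (S/PP)\PP   <
      [1,2] "which" : PP
      [2,3] "built" : ((S/PP)\PP)\PP
  [3,8] S\(S/PP)   <
    [3,7] S   <
      [3,4] "that" : PP
      [4,7] S\PP   >
        [4,6] (S\PP)/(NP/S)   <
          [4,5] "cat" : PP
          [5,6] "slowly" : ((S\PP)/(NP/S))\PP
        [6,7] "bone" : NP/S
    [7,8] "in" : (S\(S/PP))\S

YES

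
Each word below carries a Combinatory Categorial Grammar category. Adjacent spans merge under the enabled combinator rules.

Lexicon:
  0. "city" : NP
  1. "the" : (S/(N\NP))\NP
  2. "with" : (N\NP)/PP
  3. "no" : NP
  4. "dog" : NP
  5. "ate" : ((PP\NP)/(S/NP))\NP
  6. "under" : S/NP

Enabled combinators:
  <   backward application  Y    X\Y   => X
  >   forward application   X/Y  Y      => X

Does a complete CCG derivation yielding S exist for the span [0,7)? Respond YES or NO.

YES

[0,7] S   >
  [0,2] S/(N\NP)   <
    [0,1] "city" : NP
    [1,2] "the" : (S/(N\NP))\NP
  [2,7] N\NP   >
    [2,3] "with" : (N\NP)/PP
    [3,7] PP   <
      [3,4] "no" : NP
      [4,7] PP\NP   >
        [4,6] (PP\NP)/(S/NP)   <
          [4,5] "dog" : NP
          [5,6] "ate" : ((PP\NP)/(S/NP))\NP
        [6,7] "under" : S/NP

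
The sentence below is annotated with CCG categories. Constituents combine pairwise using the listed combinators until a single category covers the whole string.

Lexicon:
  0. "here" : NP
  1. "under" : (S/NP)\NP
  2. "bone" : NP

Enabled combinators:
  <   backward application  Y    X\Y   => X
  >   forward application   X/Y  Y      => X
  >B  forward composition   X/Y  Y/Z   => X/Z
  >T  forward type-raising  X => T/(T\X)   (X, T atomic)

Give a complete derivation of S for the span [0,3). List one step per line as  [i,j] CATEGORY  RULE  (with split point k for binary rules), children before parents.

[0,3] S   >
  [0,2] S/NP   <
    [0,1] "here" : NP
    [1,2] "under" : (S/NP)\NP
  [2,3] "bone" : NP

[0,1] NP  lex  "here"
[1,2] (S/NP)\NP  lex  "under"
[0,2] S/NP  <  k=1
[2,3] NP  lex  "bone"
[0,3] S  >  k=2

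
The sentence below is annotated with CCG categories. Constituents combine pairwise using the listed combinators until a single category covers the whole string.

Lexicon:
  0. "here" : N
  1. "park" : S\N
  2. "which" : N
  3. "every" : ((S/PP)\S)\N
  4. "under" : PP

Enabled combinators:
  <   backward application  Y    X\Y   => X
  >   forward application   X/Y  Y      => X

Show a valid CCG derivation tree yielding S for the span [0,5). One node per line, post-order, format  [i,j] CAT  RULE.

[0,1] N  lex  "here"
[1,2] S\N  lex  "park"
[0,2] S  <  k=1
[2,3] N  lex  "which"
[3,4] ((S/PP)\S)\N  lex  "every"
[2,4] (S/PP)\S  <  k=3
[0,4] S/PP  <  k=2
[4,5] PP  lex  "under"
[0,5] S  >  k=4

[0,5] S   >
  [0,4] S/PP   <
    [0,2] S   <
      [0,1] "here" : N
      [1,2] "park" : S\N
    [2,4] (S/PP)\S   <
      [2,3] "which" : N
      [3,4] "every" : ((S/PP)\S)\N
  [4,5] "under" : PP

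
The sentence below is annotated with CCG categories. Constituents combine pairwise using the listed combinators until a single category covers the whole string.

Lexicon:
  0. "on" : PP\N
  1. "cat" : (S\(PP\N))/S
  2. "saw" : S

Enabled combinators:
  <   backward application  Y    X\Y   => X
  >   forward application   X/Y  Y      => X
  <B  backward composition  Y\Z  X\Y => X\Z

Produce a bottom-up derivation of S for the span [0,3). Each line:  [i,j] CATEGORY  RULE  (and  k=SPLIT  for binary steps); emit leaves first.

[0,3] S   <
  [0,1] "on" : PP\N
  [1,3] S\(PP\N)   >
    [1,2] "cat" : (S\(PP\N))/S
    [2,3] "saw" : S

[0,1] PP\N  lex  "on"
[1,2] (S\(PP\N))/S  lex  "cat"
[2,3] S  lex  "saw"
[1,3] S\(PP\N)  >  k=2
[0,3] S  <  k=1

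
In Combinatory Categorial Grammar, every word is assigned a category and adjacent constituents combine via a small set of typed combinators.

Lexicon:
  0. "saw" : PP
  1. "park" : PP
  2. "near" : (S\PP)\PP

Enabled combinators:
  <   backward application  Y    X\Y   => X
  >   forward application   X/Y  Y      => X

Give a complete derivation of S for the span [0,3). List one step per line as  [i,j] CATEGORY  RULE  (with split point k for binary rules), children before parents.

[0,1] PP  lex  "saw"
[1,2] PP  lex  "park"
[2,3] (S\PP)\PP  lex  "near"
[1,3] S\PP  <  k=2
[0,3] S  <  k=1

[0,3] S   <
  [0,1] "saw" : PP
  [1,3] S\PP   <
    [1,2] "park" : PP
    [2,3] "near" : (S\PP)\PP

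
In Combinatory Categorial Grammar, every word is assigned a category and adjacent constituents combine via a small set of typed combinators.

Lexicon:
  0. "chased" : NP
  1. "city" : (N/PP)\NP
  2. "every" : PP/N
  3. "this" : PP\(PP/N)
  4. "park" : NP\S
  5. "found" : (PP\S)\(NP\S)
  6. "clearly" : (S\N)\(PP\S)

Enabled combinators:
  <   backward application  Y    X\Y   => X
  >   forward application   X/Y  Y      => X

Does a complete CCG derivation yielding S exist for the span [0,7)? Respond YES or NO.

[0,7] S   <
  [0,4] N   >
    [0,2] N/PP   <
      [0,1] "chased" : NP
      [1,2] "city" : (N/PP)\NP
    [2,4] PP   <
      [2,3] "every" : PP/N
      [3,4] "this" : PP\(PP/N)
  [4,7] S\N   <
    [4,6] PP\S   <
      [4,5] "park" : NP\S
      [5,6] "found" : (PP\S)\(NP\S)
    [6,7] "clearly" : (S\N)\(PP\S)

YES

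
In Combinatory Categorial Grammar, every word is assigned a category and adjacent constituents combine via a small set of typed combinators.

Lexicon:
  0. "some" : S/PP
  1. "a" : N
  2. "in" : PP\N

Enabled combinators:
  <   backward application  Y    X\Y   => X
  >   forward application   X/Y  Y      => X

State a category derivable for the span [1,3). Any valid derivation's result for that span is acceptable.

PP

[0,3] S   >
  [0,1] "some" : S/PP
  [1,3] PP   <
    [1,2] "a" : N
    [2,3] "in" : PP\N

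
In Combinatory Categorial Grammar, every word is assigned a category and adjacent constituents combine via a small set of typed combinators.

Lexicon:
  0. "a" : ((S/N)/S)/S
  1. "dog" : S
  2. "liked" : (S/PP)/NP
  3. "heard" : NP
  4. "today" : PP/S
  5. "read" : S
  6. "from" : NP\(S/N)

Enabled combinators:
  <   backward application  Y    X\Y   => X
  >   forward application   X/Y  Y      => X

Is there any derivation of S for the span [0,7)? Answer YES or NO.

((S/N)/S)/S S (S/PP)/NP NP PP/S S NP\(S/N)
CKY chart[0,7] = {NP}; S ∉ chart

NO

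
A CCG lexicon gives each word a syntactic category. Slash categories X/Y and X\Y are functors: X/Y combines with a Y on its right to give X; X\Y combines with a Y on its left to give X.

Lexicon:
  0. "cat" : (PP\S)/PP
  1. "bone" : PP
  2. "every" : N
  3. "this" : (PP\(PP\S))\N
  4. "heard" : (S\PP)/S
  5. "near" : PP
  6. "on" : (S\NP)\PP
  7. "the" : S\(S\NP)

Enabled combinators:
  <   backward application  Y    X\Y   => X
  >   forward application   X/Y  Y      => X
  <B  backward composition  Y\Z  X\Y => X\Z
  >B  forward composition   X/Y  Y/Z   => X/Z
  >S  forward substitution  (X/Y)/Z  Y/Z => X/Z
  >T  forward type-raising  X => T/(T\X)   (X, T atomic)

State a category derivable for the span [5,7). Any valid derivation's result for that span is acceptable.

S\NP

[0,8] S   <
  [0,4] PP   <
    [0,2] PP\S   >
      [0,1] "cat" : (PP\S)/PP
      [1,2] "bone" : PP
    [2,4] PP\(PP\S)   <
      [2,3] "every" : N
      [3,4] "this" : (PP\(PP\S))\N
  [4,8] S\PP   >
    [4,5] "heard" : (S\PP)/S
    [5,8] S   <
      [5,7] S\NP   <
        [5,6] "near" : PP
        [6,7] "on" : (S\NP)\PP
      [7,8] "the" : S\(S\NP)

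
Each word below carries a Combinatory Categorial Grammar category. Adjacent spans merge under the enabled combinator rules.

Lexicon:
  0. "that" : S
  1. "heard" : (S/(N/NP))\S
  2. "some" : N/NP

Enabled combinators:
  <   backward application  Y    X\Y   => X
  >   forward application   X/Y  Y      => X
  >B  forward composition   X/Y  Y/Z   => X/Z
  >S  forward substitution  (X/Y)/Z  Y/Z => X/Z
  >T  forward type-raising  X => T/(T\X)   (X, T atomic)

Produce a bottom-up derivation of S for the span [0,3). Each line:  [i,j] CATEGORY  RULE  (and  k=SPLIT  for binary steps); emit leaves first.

[0,3] S   >
  [0,2] S/(N/NP)   <
    [0,1] "that" : S
    [1,2] "heard" : (S/(N/NP))\S
  [2,3] "some" : N/NP

[0,1] S  lex  "that"
[1,2] (S/(N/NP))\S  lex  "heard"
[0,2] S/(N/NP)  <  k=1
[2,3] N/NP  lex  "some"
[0,3] S  >  k=2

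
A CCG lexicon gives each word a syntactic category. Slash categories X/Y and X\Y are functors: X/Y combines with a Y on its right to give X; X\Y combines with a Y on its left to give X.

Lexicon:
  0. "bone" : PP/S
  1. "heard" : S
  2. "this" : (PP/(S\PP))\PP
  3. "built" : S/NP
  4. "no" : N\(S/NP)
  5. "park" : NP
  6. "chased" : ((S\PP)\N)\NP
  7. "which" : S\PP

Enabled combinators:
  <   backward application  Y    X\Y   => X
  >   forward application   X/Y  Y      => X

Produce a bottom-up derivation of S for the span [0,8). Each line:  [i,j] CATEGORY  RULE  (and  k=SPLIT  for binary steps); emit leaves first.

[0,8] S   <
  [0,7] PP   >
    [0,3] PP/(S\PP)   <
      [0,2] PP   >
        [0,1] "bone" : PP/S
        [1,2] "heard" : S
      [2,3] "this" : (PP/(S\PP))\PP
    [3,7] S\PP   <
      [3,5] N   <
        [3,4] "built" : S/NP
        [4,5] "no" : N\(S/NP)
      [5,7] (S\PP)\N   <
        [5,6] "park" : NP
        [6,7] "chased" : ((S\PP)\N)\NP
  [7,8] "which" : S\PP

[0,1] PP/S  lex  "bone"
[1,2] S  lex  "heard"
[0,2] PP  >  k=1
[2,3] (PP/(S\PP))\PP  lex  "this"
[0,3] PP/(S\PP)  <  k=2
[3,4] S/NP  lex  "built"
[4,5] N\(S/NP)  lex  "no"
[3,5] N  <  k=4
[5,6] NP  lex  "park"
[6,7] ((S\PP)\N)\NP  lex  "chased"
[5,7] (S\PP)\N  <  k=6
[3,7] S\PP  <  k=5
[0,7] PP  >  k=3
[7,8] S\PP  lex  "which"
[0,8] S  <  k=7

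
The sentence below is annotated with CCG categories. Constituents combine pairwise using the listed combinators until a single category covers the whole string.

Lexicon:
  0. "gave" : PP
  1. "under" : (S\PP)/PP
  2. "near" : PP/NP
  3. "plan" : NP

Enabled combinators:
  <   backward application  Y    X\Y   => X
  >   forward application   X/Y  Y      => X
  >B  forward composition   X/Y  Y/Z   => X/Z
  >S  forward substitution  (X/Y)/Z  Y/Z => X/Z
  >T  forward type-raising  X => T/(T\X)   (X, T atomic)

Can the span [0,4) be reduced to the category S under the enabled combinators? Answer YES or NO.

YES

[0,4] S   >
  [0,1] S/(S\PP)   >T
    [0,1] "gave" : PP
  [1,4] S\PP   >
    [1,2] "under" : (S\PP)/PP
    [2,4] PP   >
      [2,3] "near" : PP/NP
      [3,4] "plan" : NP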